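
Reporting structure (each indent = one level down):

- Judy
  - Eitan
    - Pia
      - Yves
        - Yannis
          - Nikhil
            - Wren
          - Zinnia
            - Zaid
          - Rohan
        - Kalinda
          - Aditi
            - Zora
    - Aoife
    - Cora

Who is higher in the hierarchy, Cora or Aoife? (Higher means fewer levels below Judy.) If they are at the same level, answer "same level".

same level

Both Cora and Aoife are 2 levels below Judy.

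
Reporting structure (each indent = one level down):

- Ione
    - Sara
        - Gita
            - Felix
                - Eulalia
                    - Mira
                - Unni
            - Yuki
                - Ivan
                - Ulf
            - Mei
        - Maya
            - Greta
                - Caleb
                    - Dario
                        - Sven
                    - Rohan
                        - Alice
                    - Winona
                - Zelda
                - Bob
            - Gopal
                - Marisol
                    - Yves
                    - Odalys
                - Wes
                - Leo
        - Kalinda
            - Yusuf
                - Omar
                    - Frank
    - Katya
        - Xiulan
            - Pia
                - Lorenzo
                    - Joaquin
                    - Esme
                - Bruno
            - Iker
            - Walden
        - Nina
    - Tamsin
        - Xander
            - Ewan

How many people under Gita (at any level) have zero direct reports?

The people in Gita's organization with no one reporting to them are Mei, Ulf, Ivan, Unni, Mira. That is 5.

5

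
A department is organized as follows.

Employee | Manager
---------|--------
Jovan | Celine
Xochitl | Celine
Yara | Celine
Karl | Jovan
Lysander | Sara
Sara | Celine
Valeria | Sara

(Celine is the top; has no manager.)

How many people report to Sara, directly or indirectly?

Sara directly manages Lysander, Valeria. Lysander has no reports. Valeria has no reports. So Sara's organization is 2 direct reports plus everyone under them: 1 + 1 = 2.

2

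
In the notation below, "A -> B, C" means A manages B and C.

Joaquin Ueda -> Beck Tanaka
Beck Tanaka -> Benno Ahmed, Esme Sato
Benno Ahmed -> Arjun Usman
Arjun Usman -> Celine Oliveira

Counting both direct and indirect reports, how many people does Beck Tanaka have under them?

Beck Tanaka directly manages Benno Ahmed, Esme Sato. Under Benno Ahmed: Arjun Usman, Celine Oliveira (2). Esme Sato has no reports. So Beck Tanaka's organization is 2 direct reports plus everyone under them: 3 + 1 = 4.

4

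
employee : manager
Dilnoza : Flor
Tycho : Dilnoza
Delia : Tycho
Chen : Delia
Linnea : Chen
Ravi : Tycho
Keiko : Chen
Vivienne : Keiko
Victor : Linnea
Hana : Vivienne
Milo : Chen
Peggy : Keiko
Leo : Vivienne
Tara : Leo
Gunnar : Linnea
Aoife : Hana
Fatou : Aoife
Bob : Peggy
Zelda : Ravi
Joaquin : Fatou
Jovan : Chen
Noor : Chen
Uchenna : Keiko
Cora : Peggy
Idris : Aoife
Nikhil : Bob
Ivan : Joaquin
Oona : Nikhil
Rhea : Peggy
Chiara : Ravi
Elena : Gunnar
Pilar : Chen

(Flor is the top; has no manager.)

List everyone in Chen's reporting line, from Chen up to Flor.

Chen reports to Delia. Delia reports to Tycho. Tycho reports to Dilnoza. Dilnoza reports to Flor. Flor is at the top.

Chen -> Delia -> Tycho -> Dilnoza -> Flor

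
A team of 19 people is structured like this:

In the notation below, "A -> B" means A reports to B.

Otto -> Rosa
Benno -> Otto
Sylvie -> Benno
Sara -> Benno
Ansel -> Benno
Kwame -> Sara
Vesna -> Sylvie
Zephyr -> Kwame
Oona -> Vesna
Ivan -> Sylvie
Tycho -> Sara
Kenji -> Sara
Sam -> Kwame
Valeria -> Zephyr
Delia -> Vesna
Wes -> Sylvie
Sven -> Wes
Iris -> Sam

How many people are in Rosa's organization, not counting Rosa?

18

Rosa directly manages Otto. Under Otto: Benno, Ansel, Sara, Kenji, Tycho, Kwame, Sam, Iris, Zephyr, Valeria, Sylvie, Wes, Sven, Ivan, Vesna, Delia, Oona (17). That's 18 in total.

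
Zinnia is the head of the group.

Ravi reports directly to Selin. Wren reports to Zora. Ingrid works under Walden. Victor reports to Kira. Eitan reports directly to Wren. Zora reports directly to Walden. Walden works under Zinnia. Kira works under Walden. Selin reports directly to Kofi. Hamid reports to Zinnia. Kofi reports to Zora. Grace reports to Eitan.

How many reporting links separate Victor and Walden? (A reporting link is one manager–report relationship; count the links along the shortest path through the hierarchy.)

2

Victor is in Walden's organization: the chain from Victor up to Walden is Victor → Kira → Walden, which is 2 links.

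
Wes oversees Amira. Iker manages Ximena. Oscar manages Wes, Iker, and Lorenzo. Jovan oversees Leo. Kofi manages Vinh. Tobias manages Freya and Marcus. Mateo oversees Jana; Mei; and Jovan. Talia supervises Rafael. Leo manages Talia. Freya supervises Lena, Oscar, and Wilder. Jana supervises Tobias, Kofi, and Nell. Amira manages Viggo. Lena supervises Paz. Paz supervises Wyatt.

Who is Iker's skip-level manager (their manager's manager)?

Iker reports to Oscar, and Oscar reports to Freya. So Iker's skip-level manager is Freya.

Freya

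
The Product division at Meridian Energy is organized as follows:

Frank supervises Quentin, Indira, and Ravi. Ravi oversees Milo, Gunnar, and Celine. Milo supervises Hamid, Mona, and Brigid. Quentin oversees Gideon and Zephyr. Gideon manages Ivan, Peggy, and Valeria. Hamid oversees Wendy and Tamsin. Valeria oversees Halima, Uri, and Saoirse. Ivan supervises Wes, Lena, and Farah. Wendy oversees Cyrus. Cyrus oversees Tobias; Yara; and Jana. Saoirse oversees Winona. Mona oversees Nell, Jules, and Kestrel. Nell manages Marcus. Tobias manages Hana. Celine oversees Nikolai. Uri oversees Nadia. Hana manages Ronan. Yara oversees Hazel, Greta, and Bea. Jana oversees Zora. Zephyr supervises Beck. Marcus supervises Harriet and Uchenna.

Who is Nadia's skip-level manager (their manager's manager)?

Valeria

Nadia reports to Uri, and Uri reports to Valeria. So Nadia's skip-level manager is Valeria.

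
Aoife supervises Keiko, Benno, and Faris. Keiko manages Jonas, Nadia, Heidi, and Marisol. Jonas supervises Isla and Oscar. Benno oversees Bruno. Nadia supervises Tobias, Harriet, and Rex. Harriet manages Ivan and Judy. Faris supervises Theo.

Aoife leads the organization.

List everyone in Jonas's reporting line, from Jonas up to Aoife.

Jonas -> Keiko -> Aoife

Jonas reports to Keiko. Keiko reports to Aoife. Aoife is at the top.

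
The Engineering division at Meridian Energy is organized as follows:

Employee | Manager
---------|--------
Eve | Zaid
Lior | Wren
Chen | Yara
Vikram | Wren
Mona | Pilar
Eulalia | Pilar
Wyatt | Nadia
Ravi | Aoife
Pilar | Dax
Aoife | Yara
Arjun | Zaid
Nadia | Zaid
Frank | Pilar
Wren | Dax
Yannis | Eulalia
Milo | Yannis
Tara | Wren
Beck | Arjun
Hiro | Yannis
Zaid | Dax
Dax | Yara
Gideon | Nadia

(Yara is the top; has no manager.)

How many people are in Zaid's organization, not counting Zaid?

Zaid directly manages Nadia, Arjun, Eve. Under Nadia: Wyatt, Gideon (2). Under Arjun: Beck (1). Eve has no reports. So Zaid's organization is 3 direct reports plus everyone under them: 3 + 2 + 1 = 6.

6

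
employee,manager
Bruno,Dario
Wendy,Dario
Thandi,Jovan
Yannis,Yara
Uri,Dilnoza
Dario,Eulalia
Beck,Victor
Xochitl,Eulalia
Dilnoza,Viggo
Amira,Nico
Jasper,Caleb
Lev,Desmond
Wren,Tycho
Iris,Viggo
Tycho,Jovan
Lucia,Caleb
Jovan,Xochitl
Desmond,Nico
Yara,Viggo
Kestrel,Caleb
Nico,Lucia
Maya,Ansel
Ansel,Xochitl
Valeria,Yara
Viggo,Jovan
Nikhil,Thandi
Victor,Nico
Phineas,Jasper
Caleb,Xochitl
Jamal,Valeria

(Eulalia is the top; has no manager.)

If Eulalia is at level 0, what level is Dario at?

Chain from Dario up to Eulalia: Dario → Eulalia. That is 1 step up, so Dario is 1 level below Eulalia.

1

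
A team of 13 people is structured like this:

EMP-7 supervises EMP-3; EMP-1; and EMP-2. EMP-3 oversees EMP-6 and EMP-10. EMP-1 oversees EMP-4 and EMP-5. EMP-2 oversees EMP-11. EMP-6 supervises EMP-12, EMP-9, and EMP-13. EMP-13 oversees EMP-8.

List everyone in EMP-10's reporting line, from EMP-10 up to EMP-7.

EMP-10 reports to EMP-3. EMP-3 reports to EMP-7. EMP-7 is at the top.

EMP-10 -> EMP-3 -> EMP-7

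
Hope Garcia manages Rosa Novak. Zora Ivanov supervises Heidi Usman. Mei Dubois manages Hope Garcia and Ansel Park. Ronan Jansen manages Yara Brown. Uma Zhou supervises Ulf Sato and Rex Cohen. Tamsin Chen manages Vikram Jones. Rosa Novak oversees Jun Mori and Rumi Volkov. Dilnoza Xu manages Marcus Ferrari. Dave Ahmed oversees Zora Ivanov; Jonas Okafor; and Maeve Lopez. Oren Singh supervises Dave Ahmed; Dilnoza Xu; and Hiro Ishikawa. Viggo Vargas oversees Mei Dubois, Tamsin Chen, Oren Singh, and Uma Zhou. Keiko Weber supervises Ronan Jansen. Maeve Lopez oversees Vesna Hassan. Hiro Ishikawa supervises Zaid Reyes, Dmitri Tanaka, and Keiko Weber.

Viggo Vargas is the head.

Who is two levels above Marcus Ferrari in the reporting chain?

Oren Singh

Marcus Ferrari reports to Dilnoza Xu, and Dilnoza Xu reports to Oren Singh. So Marcus Ferrari's skip-level manager is Oren Singh.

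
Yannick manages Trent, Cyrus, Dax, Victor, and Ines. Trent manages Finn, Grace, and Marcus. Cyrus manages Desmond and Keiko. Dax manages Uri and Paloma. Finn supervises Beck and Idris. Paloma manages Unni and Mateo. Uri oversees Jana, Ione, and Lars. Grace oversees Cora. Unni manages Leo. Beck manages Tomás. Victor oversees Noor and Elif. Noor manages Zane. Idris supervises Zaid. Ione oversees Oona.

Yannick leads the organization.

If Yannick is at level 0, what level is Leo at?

4

Chain from Leo up to Yannick: Leo → Unni → Paloma → Dax → Yannick. That is 4 steps up, so Leo is 4 levels below Yannick.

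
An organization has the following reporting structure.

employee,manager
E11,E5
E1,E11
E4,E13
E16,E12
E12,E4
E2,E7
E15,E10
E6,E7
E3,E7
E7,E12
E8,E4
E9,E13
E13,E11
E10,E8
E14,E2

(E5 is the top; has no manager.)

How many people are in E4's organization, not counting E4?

10

E4 directly manages E12, E8. Under E12: E16, E7, E6, E2, E14, E3 (6). Under E8: E10, E15 (2). So E4's organization is 2 direct reports plus everyone under them: 7 + 3 = 10.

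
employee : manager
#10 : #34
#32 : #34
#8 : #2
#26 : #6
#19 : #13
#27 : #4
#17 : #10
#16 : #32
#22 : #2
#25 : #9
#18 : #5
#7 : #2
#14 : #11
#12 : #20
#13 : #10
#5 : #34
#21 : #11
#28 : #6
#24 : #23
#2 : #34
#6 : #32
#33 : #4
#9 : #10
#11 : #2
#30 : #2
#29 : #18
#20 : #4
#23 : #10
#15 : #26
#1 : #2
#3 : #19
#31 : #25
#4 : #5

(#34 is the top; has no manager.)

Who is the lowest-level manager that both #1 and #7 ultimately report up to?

#1's chain of managers is #2, #34. #7's chain of managers is #2, #34. The first manager that appears in both chains is #2.

#2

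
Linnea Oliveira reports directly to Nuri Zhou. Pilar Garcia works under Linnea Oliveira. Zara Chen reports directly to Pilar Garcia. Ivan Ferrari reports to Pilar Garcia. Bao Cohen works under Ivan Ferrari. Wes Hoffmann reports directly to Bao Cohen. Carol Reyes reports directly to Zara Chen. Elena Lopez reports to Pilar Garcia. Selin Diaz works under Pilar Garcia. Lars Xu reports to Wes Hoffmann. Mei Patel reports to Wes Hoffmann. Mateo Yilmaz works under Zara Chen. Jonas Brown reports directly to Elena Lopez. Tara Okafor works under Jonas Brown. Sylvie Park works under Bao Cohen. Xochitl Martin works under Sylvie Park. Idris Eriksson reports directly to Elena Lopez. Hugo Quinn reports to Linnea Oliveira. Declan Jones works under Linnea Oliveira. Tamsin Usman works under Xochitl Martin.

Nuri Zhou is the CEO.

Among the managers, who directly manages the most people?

Direct-report counts: Nuri Zhou has 1; Linnea Oliveira has 3; Pilar Garcia has 4; Elena Lopez has 2; Jonas Brown has 1; Ivan Ferrari has 1; Bao Cohen has 2; Sylvie Park has 1; Xochitl Martin has 1; Wes Hoffmann has 2; Zara Chen has 2. The largest is 4, held by Pilar Garcia.

Pilar Garcia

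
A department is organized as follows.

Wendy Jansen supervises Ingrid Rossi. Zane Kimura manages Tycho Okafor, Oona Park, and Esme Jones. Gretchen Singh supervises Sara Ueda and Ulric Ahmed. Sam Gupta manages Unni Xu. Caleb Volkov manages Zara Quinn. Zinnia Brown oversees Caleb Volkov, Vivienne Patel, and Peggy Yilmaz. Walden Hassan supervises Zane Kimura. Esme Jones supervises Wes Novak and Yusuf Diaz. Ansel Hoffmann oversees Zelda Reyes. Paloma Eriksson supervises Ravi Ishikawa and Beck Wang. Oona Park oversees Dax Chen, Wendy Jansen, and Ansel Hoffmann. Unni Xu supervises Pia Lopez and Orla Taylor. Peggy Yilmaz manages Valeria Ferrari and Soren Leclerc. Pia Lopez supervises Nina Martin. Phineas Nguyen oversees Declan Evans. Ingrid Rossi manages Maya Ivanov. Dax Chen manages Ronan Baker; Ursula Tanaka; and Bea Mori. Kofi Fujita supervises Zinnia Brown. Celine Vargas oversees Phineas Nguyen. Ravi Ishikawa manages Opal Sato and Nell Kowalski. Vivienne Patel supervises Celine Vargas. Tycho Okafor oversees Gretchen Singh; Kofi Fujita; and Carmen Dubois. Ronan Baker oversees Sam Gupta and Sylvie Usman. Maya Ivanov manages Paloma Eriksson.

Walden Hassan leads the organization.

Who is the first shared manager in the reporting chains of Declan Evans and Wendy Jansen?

Zane Kimura

Declan Evans's chain of managers is Phineas Nguyen, Celine Vargas, Vivienne Patel, Zinnia Brown, Kofi Fujita, Tycho Okafor, Zane Kimura, Walden Hassan. Wendy Jansen's chain of managers is Oona Park, Zane Kimura, Walden Hassan. The first manager that appears in both chains is Zane Kimura.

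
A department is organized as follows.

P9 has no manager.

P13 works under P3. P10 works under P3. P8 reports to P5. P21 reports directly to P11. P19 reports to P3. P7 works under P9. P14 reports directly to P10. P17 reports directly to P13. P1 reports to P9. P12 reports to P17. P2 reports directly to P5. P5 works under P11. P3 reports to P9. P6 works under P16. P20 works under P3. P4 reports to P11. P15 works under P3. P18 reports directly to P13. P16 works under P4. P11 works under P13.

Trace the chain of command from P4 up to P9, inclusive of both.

P4 -> P11 -> P13 -> P3 -> P9

P4 reports to P11. P11 reports to P13. P13 reports to P3. P3 reports to P9. P9 is at the top.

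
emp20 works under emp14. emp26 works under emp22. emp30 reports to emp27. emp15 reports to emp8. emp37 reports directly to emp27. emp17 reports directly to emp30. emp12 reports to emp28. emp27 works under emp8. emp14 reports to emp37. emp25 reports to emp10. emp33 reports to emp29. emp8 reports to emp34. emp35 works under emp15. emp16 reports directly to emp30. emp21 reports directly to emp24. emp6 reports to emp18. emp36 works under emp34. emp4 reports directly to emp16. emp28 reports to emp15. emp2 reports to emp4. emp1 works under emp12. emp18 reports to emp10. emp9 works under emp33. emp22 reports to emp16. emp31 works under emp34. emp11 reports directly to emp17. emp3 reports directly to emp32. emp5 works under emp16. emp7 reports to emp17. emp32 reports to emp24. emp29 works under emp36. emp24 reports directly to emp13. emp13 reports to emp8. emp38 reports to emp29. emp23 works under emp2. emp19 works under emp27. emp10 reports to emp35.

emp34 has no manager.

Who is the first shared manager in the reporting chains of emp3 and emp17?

emp3's chain of managers is emp32, emp24, emp13, emp8, emp34. emp17's chain of managers is emp30, emp27, emp8, emp34. The first manager that appears in both chains is emp8.

emp8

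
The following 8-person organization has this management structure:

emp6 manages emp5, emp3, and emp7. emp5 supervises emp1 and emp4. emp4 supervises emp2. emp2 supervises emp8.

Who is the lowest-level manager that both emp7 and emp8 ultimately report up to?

emp6

emp7's chain of managers is emp6. emp8's chain of managers is emp2, emp4, emp5, emp6. The first manager that appears in both chains is emp6.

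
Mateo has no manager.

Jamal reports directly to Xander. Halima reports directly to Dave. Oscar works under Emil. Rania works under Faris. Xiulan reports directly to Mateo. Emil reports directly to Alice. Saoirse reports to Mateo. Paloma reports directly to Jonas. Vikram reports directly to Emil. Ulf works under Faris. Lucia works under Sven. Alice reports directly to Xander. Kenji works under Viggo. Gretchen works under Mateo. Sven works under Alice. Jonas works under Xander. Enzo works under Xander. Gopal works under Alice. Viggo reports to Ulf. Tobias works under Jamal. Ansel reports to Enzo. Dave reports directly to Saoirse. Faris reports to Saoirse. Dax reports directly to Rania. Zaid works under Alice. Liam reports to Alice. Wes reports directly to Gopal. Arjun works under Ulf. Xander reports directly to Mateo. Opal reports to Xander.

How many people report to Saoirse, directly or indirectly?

Saoirse directly manages Faris, Dave. Under Faris: Rania, Dax, Ulf, Arjun, Viggo, Kenji (6). Under Dave: Halima (1). So Saoirse's organization is 2 direct reports plus everyone under them: 7 + 2 = 9.

9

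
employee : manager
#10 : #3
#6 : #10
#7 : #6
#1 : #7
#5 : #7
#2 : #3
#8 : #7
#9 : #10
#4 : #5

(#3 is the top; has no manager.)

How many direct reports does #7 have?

3

#7 directly manages #1, #5, #8. That is 3 direct reports.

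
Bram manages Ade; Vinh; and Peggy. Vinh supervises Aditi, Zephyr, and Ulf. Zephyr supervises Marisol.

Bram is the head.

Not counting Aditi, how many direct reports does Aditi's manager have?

Aditi reports to Vinh. Vinh's other direct reports are Zephyr, Ulf — 2 peers.

2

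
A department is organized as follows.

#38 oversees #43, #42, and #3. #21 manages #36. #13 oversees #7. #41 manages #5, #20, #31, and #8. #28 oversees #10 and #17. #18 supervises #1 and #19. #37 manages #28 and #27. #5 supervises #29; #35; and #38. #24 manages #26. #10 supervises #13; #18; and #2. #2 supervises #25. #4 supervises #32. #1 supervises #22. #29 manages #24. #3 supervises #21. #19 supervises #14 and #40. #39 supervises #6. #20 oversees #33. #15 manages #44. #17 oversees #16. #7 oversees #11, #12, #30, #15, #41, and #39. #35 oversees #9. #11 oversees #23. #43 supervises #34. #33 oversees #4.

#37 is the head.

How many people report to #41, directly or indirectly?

#41 directly manages #5, #20, #31, #8. Under #5: #29, #24, #26, #38, #43, #34, #42, #3, #21, #36, #35, #9 (12). Under #20: #33, #4, #32 (3). #31 has no reports. #8 has no reports. So #41's organization is 4 direct reports plus everyone under them: 13 + 4 + 1 + 1 = 19.

19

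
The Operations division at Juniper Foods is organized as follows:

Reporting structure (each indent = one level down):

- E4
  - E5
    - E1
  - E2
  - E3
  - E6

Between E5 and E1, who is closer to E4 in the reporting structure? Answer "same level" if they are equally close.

E5 is 1 level below E4; E1 is 2. E5 is higher.

E5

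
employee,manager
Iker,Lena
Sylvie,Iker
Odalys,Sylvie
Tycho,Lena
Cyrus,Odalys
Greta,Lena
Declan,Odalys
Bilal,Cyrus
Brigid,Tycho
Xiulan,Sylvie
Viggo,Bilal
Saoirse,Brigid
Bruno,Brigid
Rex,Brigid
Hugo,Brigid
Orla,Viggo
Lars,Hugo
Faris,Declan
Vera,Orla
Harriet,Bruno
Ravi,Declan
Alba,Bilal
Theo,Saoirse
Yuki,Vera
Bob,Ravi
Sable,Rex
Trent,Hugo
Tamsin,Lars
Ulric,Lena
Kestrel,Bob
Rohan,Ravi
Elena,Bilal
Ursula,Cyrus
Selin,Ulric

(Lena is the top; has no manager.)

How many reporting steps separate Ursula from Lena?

5

Chain from Ursula up to Lena: Ursula → Cyrus → Odalys → Sylvie → Iker → Lena. That is 5 steps up, so Ursula is 5 levels below Lena.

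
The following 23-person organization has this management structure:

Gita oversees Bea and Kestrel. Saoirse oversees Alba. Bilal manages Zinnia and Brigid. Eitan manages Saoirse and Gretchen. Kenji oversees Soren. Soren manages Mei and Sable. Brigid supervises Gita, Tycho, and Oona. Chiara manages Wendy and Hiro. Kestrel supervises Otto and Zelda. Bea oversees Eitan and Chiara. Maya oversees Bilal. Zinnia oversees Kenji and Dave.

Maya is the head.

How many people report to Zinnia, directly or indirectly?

5

Zinnia directly manages Kenji, Dave. Under Kenji: Soren, Sable, Mei (3). Dave has no reports. So Zinnia's organization is 2 direct reports plus everyone under them: 4 + 1 = 5.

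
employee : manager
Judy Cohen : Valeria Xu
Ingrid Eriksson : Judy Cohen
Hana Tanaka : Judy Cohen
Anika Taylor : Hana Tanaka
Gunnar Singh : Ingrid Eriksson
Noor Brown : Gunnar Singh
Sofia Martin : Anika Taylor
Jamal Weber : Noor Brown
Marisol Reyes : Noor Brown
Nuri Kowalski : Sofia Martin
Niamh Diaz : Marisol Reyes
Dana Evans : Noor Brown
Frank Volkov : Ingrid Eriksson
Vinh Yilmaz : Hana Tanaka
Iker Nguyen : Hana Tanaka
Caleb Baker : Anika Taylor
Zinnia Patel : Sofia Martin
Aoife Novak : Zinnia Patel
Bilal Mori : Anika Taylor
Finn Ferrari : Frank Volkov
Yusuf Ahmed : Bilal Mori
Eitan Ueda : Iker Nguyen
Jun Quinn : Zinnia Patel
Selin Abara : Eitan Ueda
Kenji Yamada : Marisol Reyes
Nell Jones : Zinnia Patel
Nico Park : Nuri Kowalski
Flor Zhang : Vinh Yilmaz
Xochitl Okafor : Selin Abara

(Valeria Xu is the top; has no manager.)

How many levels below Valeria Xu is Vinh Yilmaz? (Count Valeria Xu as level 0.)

3

Chain from Vinh Yilmaz up to Valeria Xu: Vinh Yilmaz → Hana Tanaka → Judy Cohen → Valeria Xu. That is 3 steps up, so Vinh Yilmaz is 3 levels below Valeria Xu.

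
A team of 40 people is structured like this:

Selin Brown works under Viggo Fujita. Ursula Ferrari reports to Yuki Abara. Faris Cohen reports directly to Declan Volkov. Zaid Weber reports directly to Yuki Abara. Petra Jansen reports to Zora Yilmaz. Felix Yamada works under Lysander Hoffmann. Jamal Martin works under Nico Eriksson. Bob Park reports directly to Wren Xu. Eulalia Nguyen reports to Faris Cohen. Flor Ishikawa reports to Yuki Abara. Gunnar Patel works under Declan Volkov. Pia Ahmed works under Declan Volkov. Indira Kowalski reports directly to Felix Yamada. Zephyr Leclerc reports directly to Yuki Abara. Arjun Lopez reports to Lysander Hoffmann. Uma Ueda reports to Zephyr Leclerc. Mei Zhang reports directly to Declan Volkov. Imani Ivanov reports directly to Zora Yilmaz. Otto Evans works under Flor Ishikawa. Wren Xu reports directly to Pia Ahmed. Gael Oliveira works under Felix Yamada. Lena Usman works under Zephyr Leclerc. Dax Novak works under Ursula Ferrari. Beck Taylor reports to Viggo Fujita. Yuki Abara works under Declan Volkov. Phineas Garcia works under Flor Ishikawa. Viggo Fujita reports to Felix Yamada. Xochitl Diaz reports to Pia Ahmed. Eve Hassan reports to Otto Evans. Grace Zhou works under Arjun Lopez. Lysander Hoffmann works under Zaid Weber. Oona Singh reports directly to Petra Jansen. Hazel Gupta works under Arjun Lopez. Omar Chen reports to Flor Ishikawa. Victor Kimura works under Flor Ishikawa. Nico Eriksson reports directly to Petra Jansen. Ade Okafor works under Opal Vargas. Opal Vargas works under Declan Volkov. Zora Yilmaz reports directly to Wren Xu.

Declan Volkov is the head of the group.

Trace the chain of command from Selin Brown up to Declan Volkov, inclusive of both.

Selin Brown -> Viggo Fujita -> Felix Yamada -> Lysander Hoffmann -> Zaid Weber -> Yuki Abara -> Declan Volkov

Selin Brown reports to Viggo Fujita. Viggo Fujita reports to Felix Yamada. Felix Yamada reports to Lysander Hoffmann. Lysander Hoffmann reports to Zaid Weber. Zaid Weber reports to Yuki Abara. Yuki Abara reports to Declan Volkov. Declan Volkov is at the top.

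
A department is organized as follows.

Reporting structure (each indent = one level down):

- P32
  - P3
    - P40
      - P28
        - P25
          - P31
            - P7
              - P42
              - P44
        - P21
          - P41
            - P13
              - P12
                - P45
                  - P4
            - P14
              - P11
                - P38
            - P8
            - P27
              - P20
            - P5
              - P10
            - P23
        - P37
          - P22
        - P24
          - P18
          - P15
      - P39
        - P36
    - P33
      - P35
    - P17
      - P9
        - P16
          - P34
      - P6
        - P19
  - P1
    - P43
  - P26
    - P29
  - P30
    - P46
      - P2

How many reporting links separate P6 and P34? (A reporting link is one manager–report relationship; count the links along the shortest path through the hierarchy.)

4

P6 is 1 level below P17, and P34 is 3 levels below P17 (their lowest common manager). The shortest path runs up from P6 to P17 and back down to P34: 1 + 3 = 4 links.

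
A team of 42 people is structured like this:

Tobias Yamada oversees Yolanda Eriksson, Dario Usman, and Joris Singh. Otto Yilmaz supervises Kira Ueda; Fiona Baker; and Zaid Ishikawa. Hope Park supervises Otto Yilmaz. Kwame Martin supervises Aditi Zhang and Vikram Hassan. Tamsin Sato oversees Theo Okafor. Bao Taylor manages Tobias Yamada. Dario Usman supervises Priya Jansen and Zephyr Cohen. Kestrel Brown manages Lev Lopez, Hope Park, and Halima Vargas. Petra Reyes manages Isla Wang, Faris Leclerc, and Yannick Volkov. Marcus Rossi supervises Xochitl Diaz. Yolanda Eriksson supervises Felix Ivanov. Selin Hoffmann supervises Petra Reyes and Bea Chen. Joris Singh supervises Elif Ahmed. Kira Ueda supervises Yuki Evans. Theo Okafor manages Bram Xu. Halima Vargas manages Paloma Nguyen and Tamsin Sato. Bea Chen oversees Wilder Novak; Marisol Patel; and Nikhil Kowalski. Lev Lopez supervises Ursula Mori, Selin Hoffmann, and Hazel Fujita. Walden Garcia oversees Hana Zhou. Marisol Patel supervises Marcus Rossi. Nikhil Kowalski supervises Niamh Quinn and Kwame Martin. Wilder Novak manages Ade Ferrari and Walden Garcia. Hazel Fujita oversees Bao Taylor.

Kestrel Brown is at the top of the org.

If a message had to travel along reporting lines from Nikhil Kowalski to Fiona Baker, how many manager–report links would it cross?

Nikhil Kowalski is 4 levels below Kestrel Brown, and Fiona Baker is 3 levels below Kestrel Brown (their lowest common manager). The shortest path runs up from Nikhil Kowalski to Kestrel Brown and back down to Fiona Baker: 4 + 3 = 7 links.

7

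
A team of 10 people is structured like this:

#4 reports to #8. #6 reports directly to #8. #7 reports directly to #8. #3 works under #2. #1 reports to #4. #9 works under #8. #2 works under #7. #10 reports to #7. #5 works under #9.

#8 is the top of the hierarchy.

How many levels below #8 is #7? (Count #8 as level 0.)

Chain from #7 up to #8: #7 → #8. That is 1 step up, so #7 is 1 level below #8.

1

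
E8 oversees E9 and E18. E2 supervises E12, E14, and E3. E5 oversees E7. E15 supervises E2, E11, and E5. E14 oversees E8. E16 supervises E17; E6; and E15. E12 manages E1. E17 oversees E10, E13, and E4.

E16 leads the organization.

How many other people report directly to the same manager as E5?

E5 reports to E15. E15's other direct reports are E11, E2 — 2 peers.

2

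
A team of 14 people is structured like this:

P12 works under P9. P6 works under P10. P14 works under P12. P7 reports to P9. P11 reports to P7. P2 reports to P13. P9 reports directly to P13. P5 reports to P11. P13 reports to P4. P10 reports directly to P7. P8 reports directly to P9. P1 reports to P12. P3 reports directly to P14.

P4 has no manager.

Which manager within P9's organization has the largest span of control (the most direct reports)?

Direct-report counts within P9's organization: P9 has 3; P7 has 2; P10 has 1; P11 has 1; P12 has 2; P14 has 1. The largest is 3, held by P9.

P9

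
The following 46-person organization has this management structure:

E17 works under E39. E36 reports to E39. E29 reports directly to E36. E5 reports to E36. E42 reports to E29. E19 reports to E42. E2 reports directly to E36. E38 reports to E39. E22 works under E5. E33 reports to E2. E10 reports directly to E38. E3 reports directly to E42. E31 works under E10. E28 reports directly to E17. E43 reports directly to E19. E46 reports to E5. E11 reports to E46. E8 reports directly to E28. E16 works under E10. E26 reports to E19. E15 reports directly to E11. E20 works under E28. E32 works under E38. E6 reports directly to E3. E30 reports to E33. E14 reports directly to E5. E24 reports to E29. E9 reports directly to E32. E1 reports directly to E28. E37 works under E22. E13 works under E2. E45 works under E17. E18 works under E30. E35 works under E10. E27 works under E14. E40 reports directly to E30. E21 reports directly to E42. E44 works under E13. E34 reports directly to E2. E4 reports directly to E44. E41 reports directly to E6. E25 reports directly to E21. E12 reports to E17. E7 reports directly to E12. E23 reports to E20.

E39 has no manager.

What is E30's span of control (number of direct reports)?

2

E30 directly manages E18, E40. That is 2 direct reports.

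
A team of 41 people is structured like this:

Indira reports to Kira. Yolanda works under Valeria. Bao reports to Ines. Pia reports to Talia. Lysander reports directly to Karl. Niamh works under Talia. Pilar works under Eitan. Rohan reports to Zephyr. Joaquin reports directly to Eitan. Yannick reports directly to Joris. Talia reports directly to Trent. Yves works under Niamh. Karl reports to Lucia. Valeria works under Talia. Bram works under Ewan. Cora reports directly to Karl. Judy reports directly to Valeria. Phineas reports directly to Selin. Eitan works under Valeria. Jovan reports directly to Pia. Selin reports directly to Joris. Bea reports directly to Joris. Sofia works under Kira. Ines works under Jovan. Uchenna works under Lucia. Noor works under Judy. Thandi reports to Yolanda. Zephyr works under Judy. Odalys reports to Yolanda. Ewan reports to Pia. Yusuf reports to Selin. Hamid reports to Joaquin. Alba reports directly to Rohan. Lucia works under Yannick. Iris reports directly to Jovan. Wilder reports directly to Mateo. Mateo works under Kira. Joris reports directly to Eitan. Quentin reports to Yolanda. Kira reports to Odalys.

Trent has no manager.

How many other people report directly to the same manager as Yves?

Yves reports to Niamh, and Niamh has no other direct reports. Yves has 0 peers.

0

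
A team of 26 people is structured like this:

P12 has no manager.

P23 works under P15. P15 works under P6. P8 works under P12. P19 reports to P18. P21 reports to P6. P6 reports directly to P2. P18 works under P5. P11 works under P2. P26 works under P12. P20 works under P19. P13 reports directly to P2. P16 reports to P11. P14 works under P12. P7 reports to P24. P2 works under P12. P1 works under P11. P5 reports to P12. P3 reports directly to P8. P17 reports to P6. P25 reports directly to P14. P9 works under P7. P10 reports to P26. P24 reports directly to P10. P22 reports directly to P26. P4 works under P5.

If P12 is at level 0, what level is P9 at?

5

Chain from P9 up to P12: P9 → P7 → P24 → P10 → P26 → P12. That is 5 steps up, so P9 is 5 levels below P12.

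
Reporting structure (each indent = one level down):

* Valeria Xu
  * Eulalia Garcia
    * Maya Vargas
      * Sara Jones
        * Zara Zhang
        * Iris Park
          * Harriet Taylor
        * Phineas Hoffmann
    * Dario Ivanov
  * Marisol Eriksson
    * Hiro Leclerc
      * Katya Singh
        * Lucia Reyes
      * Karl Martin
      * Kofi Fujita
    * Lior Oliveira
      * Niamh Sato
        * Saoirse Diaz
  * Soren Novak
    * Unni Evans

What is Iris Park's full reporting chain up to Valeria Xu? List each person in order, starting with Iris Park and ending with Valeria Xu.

Iris Park -> Sara Jones -> Maya Vargas -> Eulalia Garcia -> Valeria Xu

Iris Park reports to Sara Jones. Sara Jones reports to Maya Vargas. Maya Vargas reports to Eulalia Garcia. Eulalia Garcia reports to Valeria Xu. Valeria Xu is at the top.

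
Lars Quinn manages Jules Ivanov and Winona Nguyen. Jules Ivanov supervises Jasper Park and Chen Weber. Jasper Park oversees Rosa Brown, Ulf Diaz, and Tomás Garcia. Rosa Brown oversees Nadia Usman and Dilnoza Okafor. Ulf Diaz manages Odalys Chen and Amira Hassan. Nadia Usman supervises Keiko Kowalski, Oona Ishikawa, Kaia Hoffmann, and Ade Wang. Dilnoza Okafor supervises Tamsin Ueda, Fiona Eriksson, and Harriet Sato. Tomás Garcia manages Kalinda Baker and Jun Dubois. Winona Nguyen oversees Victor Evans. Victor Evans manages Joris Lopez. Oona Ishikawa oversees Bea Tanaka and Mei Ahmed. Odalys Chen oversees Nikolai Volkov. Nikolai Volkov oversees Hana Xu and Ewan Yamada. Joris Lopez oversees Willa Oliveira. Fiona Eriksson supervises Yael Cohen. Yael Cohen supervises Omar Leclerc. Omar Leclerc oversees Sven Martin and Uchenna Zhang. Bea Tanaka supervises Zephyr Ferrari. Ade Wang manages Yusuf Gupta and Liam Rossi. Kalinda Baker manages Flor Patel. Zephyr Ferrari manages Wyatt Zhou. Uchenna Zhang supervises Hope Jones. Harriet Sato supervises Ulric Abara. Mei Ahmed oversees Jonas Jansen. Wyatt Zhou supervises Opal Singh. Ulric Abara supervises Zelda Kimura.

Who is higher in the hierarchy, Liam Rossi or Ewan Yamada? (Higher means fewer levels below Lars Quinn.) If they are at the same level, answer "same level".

same level

Both Liam Rossi and Ewan Yamada are 6 levels below Lars Quinn.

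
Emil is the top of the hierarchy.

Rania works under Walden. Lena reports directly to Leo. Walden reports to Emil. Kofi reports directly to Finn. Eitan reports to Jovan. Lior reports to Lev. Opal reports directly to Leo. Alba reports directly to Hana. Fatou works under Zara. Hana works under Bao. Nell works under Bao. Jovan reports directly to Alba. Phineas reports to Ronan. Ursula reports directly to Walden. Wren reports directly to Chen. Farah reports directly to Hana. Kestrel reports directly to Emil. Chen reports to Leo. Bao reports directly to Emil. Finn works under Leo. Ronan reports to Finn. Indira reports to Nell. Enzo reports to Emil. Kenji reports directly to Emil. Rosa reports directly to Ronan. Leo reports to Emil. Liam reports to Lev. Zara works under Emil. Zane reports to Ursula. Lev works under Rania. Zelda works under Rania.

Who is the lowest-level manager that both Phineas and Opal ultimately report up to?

Phineas's chain of managers is Ronan, Finn, Leo, Emil. Opal's chain of managers is Leo, Emil. The first manager that appears in both chains is Leo.

Leo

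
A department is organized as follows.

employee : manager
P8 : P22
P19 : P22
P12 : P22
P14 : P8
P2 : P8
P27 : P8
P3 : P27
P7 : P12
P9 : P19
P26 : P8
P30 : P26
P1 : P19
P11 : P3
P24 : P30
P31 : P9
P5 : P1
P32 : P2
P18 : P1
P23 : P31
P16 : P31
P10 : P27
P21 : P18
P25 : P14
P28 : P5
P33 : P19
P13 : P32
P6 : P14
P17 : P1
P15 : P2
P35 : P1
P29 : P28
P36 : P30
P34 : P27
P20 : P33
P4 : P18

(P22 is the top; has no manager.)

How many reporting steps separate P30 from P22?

Chain from P30 up to P22: P30 → P26 → P8 → P22. That is 3 steps up, so P30 is 3 levels below P22.

3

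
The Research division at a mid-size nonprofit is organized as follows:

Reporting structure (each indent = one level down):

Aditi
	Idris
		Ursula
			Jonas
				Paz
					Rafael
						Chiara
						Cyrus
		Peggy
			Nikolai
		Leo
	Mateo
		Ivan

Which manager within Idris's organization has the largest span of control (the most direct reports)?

Direct-report counts within Idris's organization: Idris has 3; Peggy has 1; Ursula has 1; Jonas has 1; Paz has 1; Rafael has 2. The largest is 3, held by Idris.

Idris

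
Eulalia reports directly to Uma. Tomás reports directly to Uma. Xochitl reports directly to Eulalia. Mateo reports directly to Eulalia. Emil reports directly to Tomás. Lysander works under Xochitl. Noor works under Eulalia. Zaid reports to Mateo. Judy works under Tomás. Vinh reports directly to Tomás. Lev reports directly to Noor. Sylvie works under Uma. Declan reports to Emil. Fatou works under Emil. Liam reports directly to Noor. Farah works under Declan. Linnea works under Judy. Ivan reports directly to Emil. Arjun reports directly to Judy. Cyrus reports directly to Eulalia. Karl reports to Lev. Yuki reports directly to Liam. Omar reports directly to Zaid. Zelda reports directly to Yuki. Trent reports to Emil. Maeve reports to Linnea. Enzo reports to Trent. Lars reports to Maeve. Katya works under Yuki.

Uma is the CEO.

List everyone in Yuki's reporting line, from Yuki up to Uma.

Yuki -> Liam -> Noor -> Eulalia -> Uma

Yuki reports to Liam. Liam reports to Noor. Noor reports to Eulalia. Eulalia reports to Uma. Uma is at the top.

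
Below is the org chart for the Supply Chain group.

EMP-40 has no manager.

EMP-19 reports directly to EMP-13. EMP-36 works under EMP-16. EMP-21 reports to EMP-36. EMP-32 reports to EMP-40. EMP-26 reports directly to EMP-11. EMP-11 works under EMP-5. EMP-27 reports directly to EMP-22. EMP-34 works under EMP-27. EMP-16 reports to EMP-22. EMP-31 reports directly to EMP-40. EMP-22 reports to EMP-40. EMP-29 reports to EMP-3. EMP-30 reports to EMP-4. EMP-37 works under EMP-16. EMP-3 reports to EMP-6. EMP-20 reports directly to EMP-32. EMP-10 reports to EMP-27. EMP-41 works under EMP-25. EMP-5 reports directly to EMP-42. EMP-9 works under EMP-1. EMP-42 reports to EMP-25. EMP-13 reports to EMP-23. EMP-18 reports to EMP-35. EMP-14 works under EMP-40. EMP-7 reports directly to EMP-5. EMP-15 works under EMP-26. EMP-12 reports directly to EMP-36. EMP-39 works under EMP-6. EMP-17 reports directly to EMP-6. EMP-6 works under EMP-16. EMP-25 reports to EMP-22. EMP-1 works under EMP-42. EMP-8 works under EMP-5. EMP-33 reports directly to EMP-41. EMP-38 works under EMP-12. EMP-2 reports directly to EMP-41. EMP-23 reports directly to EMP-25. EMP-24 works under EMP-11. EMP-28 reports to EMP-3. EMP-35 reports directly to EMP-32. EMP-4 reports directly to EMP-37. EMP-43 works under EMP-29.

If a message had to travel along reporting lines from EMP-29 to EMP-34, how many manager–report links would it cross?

6

EMP-29 is 4 levels below EMP-22, and EMP-34 is 2 levels below EMP-22 (their lowest common manager). The shortest path runs up from EMP-29 to EMP-22 and back down to EMP-34: 4 + 2 = 6 links.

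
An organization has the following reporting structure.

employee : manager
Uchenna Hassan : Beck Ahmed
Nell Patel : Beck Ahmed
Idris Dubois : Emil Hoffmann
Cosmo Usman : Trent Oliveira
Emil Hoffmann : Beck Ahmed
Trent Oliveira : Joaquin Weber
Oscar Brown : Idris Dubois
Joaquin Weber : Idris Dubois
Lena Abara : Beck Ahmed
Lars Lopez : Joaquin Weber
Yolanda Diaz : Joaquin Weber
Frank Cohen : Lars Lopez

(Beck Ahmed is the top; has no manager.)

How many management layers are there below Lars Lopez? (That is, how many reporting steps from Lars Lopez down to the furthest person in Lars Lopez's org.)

1

The longest chain under Lars Lopez runs Lars Lopez → Frank Cohen, which is 1 level below Lars Lopez.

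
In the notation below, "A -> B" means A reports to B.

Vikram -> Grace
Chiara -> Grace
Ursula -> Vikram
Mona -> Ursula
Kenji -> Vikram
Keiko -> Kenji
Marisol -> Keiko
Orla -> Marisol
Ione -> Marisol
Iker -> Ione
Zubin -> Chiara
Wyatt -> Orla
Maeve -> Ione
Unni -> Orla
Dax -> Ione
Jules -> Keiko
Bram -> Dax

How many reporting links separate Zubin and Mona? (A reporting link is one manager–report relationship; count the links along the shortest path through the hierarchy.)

5

Zubin is 2 levels below Grace, and Mona is 3 levels below Grace (their lowest common manager). The shortest path runs up from Zubin to Grace and back down to Mona: 2 + 3 = 5 links.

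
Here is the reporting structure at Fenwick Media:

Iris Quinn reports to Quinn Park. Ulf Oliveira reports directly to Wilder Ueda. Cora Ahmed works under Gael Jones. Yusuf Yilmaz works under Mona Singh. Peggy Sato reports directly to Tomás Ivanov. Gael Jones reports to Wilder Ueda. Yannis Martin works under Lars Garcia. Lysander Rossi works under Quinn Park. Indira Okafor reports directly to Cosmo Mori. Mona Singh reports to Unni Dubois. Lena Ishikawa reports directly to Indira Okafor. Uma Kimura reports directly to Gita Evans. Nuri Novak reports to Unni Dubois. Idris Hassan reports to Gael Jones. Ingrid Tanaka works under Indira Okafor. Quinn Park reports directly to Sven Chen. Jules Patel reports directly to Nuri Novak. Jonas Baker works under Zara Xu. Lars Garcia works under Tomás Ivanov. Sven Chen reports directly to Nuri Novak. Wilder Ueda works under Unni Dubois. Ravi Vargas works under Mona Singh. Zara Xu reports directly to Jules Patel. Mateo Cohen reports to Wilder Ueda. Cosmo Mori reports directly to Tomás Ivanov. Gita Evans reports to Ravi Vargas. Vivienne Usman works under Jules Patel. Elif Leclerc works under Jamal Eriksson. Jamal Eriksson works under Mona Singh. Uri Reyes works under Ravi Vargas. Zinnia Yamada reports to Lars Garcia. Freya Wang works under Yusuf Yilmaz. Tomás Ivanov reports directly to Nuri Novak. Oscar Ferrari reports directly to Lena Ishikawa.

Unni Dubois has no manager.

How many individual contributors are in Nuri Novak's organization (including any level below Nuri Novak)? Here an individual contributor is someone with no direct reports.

The people in Nuri Novak's organization with no one reporting to them are Ingrid Tanaka, Oscar Ferrari, Yannis Martin, Zinnia Yamada, Peggy Sato, Vivienne Usman, Jonas Baker, Lysander Rossi, Iris Quinn. That is 9.

9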